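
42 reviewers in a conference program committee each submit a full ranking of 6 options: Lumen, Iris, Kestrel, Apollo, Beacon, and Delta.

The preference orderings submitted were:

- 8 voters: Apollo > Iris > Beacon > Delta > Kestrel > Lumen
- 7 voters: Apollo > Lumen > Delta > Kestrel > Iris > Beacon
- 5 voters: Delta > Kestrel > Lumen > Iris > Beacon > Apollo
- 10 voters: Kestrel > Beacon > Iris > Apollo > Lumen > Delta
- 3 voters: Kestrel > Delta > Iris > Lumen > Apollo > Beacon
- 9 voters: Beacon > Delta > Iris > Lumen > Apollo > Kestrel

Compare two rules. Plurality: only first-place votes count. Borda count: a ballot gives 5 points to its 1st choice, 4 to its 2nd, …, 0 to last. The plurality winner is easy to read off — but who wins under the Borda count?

Iris

Plurality first-place counts: Lumen 0, Iris 0, Kestrel 13, Apollo 15, Beacon 9, Delta 5 → Apollo.
Borda totals: Lumen 77, Iris 115, Kestrel 107, Apollo 107, Beacon 114, Delta 110 → Iris.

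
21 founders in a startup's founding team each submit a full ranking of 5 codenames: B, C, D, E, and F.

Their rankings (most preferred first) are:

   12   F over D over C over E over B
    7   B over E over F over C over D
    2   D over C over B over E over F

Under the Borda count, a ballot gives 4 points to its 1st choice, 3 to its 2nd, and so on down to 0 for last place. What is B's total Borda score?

Borda scores:
  B: 12·0 + 7·4 + 2·2 = 32
  C: 12·2 + 7·1 + 2·3 = 37
  D: 12·3 + 7·0 + 2·4 = 44
  E: 12·1 + 7·3 + 2·1 = 35
  F: 12·4 + 7·2 + 2·0 = 62

32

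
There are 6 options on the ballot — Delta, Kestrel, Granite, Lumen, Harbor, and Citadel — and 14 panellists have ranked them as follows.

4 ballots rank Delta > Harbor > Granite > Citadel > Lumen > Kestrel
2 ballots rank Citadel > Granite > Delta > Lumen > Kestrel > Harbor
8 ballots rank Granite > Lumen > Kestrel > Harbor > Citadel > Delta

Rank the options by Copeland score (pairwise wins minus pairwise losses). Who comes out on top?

Granite

Pairwise results:
  Delta vs Kestrel: Kestrel wins 8–6.
  Delta vs Granite: Granite wins 10–4.
  Delta vs Lumen: Lumen wins 8–6.
  Delta vs Harbor: Harbor wins 8–6.
  Delta vs Citadel: Citadel wins 10–4.
  Kestrel vs Granite: Granite wins 14–0.
  Kestrel vs Lumen: Lumen wins 14–0.
  Kestrel vs Harbor: Kestrel wins 10–4.
  Kestrel vs Citadel: Kestrel wins 8–6.
  Granite vs Lumen: Granite wins 14–0.
  Granite vs Harbor: Granite wins 10–4.
  Granite vs Citadel: Granite wins 12–2.
  Lumen vs Harbor: Lumen wins 10–4.
  Lumen vs Citadel: Lumen wins 8–6.
  Harbor vs Citadel: Harbor wins 12–2.
Copeland scores (wins − losses):
  Delta: 0 − 5 = -5
  Kestrel: 3 − 2 = 1
  Granite: 5 − 0 = 5
  Lumen: 4 − 1 = 3
  Harbor: 2 − 3 = -1
  Citadel: 1 − 4 = -3
Granite has the best Copeland score.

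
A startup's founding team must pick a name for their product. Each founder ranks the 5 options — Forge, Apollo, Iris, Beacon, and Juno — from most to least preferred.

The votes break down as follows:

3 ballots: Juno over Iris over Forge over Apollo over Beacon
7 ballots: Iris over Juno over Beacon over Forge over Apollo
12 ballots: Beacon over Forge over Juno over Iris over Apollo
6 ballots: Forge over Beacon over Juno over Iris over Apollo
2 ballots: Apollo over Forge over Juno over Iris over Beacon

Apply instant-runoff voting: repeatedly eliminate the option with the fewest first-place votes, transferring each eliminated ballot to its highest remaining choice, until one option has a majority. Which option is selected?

Beacon

Round 1: Beacon 12, Iris 7, Forge 6, Juno 3, Apollo 2. Apollo has the fewest and is eliminated.
Round 2: Beacon 12, Forge 8, Iris 7, Juno 3. Juno has the fewest and is eliminated.
Round 3: Beacon 12, Iris 10, Forge 8. Forge has the fewest and is eliminated.
Round 4: Beacon 18, Iris 12. Beacon has a majority.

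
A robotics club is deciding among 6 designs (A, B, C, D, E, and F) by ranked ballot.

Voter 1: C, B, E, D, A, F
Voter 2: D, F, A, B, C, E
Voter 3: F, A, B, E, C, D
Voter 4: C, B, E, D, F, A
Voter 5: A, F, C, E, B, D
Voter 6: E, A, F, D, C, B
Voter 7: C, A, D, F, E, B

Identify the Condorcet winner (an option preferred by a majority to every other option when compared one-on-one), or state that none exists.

A

Head-to-head results (7 voters total):
A vs B: A wins 5–2.
A vs C: A wins 4–3.
A vs D: A wins 4–3.
A vs E: A wins 4–3.
A vs F: A wins 4–3.
B vs C: C wins 5–2.
B vs D: B wins 4–3.
B vs E: B wins 4–3.
B vs F: F wins 5–2.
C vs D: C wins 5–2.
C vs E: C wins 5–2.
C vs F: F wins 4–3.
D vs E: E wins 5–2.
D vs F: D wins 4–3.
E vs F: F wins 4–3.
A beats each rival — B (5–2), C (4–3), D (4–3), E (4–3), F (4–3) — so A is the Condorcet winner.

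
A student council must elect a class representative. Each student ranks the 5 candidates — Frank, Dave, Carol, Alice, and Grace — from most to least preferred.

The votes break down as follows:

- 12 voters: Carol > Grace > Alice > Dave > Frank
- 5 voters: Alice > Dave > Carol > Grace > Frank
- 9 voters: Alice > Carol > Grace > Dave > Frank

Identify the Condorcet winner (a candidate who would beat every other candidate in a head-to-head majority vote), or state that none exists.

Head-to-head results (26 voters total):
Frank vs Dave: Dave wins 26–0.
Frank vs Carol: Carol wins 26–0.
Frank vs Alice: Alice wins 26–0.
Frank vs Grace: Grace wins 26–0.
Dave vs Carol: Carol wins 21–5.
Dave vs Alice: Alice wins 26–0.
Dave vs Grace: Grace wins 21–5.
Carol vs Alice: Alice wins 14–12.
Carol vs Grace: Carol wins 26–0.
Alice vs Grace: Alice wins 14–12.
Alice beats each rival — Frank (26–0), Dave (26–0), Carol (14–12), Grace (14–12) — so Alice is the Condorcet winner.

Alice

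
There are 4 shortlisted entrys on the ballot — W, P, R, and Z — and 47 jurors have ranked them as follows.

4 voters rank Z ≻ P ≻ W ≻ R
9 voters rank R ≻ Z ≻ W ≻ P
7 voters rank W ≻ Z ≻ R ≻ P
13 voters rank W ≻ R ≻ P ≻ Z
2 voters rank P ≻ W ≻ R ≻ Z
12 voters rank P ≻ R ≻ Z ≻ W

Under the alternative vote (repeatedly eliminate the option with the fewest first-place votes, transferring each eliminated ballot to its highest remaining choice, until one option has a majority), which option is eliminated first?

Round 1: W 20, P 14, R 9, Z 4. Z has the fewest and is eliminated.
Round 2: W 20, P 18, R 9. R has the fewest and is eliminated.
Round 3: W 29, P 18. W has a majority.

Z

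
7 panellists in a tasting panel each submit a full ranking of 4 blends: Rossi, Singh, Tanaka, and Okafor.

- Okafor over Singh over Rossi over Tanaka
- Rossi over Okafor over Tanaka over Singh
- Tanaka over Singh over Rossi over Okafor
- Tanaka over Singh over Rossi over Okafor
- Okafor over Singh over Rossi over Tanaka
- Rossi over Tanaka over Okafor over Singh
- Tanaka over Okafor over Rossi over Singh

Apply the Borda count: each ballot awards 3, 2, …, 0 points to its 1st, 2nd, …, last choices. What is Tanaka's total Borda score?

Borda scores:
  Rossi: 1 + 3 + 1 + 1 + 1 + 3 + 1 = 11
  Singh: 2 + 0 + 2 + 2 + 2 + 0 + 0 = 8
  Tanaka: 0 + 1 + 3 + 3 + 0 + 2 + 3 = 12
  Okafor: 3 + 2 + 0 + 0 + 3 + 1 + 2 = 11

12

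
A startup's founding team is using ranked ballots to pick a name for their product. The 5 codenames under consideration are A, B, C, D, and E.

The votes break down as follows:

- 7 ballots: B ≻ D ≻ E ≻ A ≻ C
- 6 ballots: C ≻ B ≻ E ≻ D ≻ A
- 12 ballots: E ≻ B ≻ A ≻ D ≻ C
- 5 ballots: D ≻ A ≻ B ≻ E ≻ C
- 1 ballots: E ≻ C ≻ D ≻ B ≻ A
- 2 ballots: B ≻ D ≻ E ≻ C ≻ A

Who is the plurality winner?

First-place vote totals:
  A: 0
  B: 9
  C: 6
  D: 5
  E: 13
E has the most first-place votes.

E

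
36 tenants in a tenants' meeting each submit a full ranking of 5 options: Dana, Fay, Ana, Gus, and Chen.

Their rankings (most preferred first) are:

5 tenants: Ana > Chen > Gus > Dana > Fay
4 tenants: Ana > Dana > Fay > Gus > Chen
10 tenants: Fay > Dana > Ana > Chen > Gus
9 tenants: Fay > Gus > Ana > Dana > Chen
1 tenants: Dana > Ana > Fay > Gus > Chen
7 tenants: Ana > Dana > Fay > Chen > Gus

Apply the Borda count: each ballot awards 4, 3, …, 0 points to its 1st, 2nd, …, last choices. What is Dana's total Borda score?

Borda scores:
  Dana: 5·1 + 4·3 + 10·3 + 9·1 + 4 + 7·3 = 81
  Fay: 5·0 + 4·2 + 10·4 + 9·4 + 2 + 7·2 = 100
  Ana: 5·4 + 4·4 + 10·2 + 9·2 + 3 + 7·4 = 105
  Gus: 5·2 + 4·1 + 10·0 + 9·3 + 1 + 7·0 = 42
  Chen: 5·3 + 4·0 + 10·1 + 9·0 + 0 + 7·1 = 32

81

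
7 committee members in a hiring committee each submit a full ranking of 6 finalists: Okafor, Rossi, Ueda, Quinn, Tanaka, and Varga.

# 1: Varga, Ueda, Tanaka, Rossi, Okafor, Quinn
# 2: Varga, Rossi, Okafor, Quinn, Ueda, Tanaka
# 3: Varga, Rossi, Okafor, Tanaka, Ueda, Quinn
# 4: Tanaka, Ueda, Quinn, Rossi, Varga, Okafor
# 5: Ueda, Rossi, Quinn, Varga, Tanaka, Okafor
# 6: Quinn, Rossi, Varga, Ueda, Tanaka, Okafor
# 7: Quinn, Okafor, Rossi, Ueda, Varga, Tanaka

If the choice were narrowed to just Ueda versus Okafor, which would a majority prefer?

Ueda

Ballots ranking Ueda above Okafor: 4.
Ballots ranking Okafor above Ueda: 3.
Ueda wins the head-to-head, 4–3.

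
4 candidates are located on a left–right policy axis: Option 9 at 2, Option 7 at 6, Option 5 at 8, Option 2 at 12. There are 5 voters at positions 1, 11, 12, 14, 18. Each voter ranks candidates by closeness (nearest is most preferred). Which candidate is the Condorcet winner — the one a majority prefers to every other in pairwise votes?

With single-peaked preferences on a line, the Condorcet winner is the candidate closest to the median voter.
The median voter (position 12) is closest to Option 2 at 12.
Check: Option 2 vs Option 7 — voters closer to Option 2: 4 of 5.

Option 2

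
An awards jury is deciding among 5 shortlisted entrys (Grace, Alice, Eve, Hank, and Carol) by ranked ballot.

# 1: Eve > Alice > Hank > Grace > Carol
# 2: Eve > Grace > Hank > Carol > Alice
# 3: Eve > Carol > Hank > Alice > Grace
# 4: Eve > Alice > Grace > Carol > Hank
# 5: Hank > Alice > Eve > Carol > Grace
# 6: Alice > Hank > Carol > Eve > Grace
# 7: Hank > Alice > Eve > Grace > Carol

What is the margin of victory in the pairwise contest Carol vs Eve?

5

Ballots ranking Carol above Eve: 1.
Ballots ranking Eve above Carol: 6.
Eve wins 6–1, a margin of 5.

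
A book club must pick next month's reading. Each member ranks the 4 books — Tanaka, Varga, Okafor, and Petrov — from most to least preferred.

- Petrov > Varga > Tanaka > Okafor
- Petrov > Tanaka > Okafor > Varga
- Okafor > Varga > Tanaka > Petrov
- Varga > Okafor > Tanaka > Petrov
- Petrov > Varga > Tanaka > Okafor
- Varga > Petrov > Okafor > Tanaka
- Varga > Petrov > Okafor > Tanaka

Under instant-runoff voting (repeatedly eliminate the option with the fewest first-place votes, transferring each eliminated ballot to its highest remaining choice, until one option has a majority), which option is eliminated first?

Round 1: Varga 3, Petrov 3, Okafor 1, Tanaka 0. Tanaka has the fewest and is eliminated.
Round 2: Varga 3, Petrov 3, Okafor 1. Okafor has the fewest and is eliminated.
Round 3: Varga 4, Petrov 3. Varga has a majority.

Tanaka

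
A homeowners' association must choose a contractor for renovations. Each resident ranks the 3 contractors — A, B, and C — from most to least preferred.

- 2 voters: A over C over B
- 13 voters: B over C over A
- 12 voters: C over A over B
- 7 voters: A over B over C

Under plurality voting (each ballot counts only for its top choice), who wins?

First-place vote totals:
  A: 9
  B: 13
  C: 12
B has the most first-place votes.

B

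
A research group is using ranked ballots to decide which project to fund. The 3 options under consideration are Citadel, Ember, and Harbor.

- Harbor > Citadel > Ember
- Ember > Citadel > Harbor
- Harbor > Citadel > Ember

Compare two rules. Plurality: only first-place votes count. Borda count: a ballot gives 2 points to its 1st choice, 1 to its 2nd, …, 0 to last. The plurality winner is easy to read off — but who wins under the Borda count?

Plurality first-place counts: Citadel 0, Ember 1, Harbor 2 → Harbor.
Borda totals: Citadel 3, Ember 2, Harbor 4 → Harbor.

Harbor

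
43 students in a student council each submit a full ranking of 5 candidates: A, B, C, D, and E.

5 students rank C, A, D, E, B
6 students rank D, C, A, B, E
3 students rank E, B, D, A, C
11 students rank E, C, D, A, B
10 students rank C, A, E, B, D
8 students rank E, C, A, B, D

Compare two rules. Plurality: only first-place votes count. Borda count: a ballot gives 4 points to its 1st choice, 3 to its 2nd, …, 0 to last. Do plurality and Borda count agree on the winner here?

No

Plurality first-place counts: A 0, B 0, C 15, D 6, E 22 → E.
Borda totals: A 87, B 33, C 135, D 62, E 113 → C.
The two rules disagree: plurality picks E, Borda picks C.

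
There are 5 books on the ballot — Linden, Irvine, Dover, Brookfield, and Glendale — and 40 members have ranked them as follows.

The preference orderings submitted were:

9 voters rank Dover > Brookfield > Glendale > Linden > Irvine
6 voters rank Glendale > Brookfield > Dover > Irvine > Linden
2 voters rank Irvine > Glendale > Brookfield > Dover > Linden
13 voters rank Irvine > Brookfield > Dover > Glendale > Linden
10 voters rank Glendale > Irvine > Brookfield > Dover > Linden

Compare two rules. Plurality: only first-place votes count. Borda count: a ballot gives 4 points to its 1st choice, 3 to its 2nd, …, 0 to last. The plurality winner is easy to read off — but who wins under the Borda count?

Brookfield

Plurality first-place counts: Linden 0, Irvine 15, Dover 9, Brookfield 0, Glendale 16 → Glendale.
Borda totals: Linden 9, Irvine 96, Dover 86, Brookfield 108, Glendale 101 → Brookfield.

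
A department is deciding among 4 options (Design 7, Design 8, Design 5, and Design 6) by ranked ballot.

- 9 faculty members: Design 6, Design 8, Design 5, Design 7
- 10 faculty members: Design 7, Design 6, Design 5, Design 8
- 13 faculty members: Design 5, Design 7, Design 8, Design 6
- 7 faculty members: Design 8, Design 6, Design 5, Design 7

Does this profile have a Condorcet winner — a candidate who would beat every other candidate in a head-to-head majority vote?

No

Head-to-head results (39 voters total):
Design 7 vs Design 8: Design 7 wins 23–16.
Design 7 vs Design 5: Design 5 wins 29–10.
Design 7 vs Design 6: Design 7 wins 23–16.
Design 8 vs Design 5: Design 5 wins 23–16.
Design 8 vs Design 6: Design 8 wins 20–19.
Design 5 vs Design 6: Design 6 wins 26–13.
No candidate beats all others: Design 7 beats Design 6 beats Design 5 beats Design 7, a majority cycle.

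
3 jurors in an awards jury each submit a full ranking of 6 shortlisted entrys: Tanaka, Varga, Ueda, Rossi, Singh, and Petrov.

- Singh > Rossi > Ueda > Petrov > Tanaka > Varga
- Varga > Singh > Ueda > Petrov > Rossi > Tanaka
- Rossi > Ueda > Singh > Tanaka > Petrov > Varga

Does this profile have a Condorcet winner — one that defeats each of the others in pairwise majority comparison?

Head-to-head results (3 voters total):
Tanaka vs Varga: Tanaka wins 2–1.
Tanaka vs Ueda: Ueda wins 3–0.
Tanaka vs Rossi: Rossi wins 3–0.
Tanaka vs Singh: Singh wins 3–0.
Tanaka vs Petrov: Petrov wins 2–1.
Varga vs Ueda: Ueda wins 2–1.
Varga vs Rossi: Rossi wins 2–1.
Varga vs Singh: Singh wins 2–1.
Varga vs Petrov: Petrov wins 2–1.
Ueda vs Rossi: Rossi wins 2–1.
Ueda vs Singh: Singh wins 2–1.
Ueda vs Petrov: Ueda wins 3–0.
Rossi vs Singh: Singh wins 2–1.
Rossi vs Petrov: Rossi wins 2–1.
Singh vs Petrov: Singh wins 3–0.
Singh beats each rival — Tanaka (3–0), Varga (2–1), Ueda (2–1), Rossi (2–1), Petrov (3–0) — so Singh is the Condorcet winner.

Yes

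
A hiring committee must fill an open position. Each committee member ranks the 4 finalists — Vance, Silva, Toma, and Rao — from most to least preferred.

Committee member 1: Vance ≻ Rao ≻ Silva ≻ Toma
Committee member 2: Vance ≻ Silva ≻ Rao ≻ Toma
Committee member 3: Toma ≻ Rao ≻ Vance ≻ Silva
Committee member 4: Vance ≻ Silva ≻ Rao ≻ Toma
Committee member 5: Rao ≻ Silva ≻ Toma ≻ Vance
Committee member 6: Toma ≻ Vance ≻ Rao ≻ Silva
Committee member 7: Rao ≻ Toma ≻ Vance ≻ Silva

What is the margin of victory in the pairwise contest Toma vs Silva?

1

Ballots ranking Toma above Silva: 3.
Ballots ranking Silva above Toma: 4.
Silva wins 4–3, a margin of 1.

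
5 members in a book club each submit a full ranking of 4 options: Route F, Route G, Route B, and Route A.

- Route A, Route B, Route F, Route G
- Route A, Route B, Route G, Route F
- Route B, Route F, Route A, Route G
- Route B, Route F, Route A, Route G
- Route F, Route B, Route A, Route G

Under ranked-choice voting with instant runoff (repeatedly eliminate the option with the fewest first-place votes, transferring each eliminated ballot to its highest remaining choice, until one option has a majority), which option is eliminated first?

Route G

Round 1: Route B 2, Route A 2, Route F 1, Route G 0. Route G has the fewest and is eliminated.
Round 2: Route B 2, Route A 2, Route F 1. Route F has the fewest and is eliminated.
Round 3: Route B 3, Route A 2. Route B has a majority.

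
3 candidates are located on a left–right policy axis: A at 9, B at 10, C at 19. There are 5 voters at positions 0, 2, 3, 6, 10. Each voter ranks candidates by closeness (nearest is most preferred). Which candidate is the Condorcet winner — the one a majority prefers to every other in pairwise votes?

With single-peaked preferences on a line, the Condorcet winner is the candidate closest to the median voter.
The median voter (position 3) is closest to A at 9.
Check: A vs B — voters closer to A: 4 of 5.

A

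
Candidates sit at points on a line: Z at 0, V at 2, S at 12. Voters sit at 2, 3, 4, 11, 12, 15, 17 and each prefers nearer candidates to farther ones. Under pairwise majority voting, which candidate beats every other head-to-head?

With single-peaked preferences on a line, the Condorcet winner is the candidate closest to the median voter.
The median voter (position 11) is closest to S at 12.
Check: S vs V — voters closer to S: 4 of 7.

S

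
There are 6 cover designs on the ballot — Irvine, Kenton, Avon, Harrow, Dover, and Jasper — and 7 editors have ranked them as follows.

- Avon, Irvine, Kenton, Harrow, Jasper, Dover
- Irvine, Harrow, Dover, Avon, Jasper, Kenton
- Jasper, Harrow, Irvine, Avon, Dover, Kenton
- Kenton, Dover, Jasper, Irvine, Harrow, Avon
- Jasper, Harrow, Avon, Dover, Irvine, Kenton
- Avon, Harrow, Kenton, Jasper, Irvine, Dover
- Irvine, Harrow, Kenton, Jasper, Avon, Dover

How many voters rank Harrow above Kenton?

Ballots ranking Harrow above Kenton: 5.
Ballots ranking Kenton above Harrow: 2.
So 5 of 7 voters prefer Harrow to Kenton.

5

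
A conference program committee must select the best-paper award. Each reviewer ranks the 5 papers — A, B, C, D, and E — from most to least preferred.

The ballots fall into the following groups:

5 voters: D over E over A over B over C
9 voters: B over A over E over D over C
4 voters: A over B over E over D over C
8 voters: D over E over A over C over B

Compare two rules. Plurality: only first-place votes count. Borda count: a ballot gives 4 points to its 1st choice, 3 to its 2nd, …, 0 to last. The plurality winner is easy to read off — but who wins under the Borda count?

Plurality first-place counts: A 4, B 9, C 0, D 13, E 0 → D.
Borda totals: A 69, B 53, C 8, D 65, E 65 → A.

A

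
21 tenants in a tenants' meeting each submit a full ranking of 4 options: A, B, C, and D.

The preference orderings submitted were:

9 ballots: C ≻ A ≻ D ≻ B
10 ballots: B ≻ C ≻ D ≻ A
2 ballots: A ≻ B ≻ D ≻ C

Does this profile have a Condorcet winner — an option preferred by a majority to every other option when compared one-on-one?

No

Head-to-head results (21 voters total):
A vs B: A wins 11–10.
A vs C: C wins 19–2.
A vs D: A wins 11–10.
B vs C: B wins 12–9.
B vs D: B wins 12–9.
C vs D: C wins 19–2.
No candidate beats all others: A beats B beats C beats A, a majority cycle.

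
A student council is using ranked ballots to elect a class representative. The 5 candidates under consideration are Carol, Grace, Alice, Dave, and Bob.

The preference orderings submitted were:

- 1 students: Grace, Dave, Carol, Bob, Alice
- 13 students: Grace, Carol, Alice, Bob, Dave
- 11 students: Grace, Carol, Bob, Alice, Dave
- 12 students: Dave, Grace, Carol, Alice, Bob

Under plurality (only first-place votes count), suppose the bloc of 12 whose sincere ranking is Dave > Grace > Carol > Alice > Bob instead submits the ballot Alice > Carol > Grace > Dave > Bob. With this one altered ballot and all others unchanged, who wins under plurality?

Grace

First-place totals with the altered ballot: Carol 0, Grace 25, Alice 12, Dave 0, Bob 0.
The winner is unchanged: still Grace.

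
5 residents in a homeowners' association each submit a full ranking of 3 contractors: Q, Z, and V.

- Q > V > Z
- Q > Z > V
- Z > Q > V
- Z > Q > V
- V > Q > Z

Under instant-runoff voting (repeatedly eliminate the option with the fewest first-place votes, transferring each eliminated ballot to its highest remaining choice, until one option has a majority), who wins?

Round 1: Q 2, Z 2, V 1. V has the fewest and is eliminated.
Round 2: Q 3, Z 2. Q has a majority.

Q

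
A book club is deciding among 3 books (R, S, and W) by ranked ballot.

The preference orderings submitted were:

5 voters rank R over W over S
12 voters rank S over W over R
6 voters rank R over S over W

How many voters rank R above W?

11

Ballots ranking R above W: 5+6 = 11.
Ballots ranking W above R: 12.
So 11 of 23 voters prefer R to W.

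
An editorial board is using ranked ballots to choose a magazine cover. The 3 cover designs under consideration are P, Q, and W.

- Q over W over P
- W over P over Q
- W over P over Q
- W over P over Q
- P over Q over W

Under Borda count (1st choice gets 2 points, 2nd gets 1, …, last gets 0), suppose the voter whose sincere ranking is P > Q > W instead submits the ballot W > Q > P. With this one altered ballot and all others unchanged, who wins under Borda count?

Borda totals with the altered ballot: P 3, Q 3, W 9.
The winner is unchanged: still W.

W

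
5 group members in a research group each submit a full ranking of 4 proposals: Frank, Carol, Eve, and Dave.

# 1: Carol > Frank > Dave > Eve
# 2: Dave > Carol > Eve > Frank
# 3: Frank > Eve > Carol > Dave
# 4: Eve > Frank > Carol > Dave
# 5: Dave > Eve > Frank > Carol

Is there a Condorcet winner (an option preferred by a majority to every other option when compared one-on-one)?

No

Head-to-head results (5 voters total):
Frank vs Carol: Frank wins 3–2.
Frank vs Eve: Eve wins 3–2.
Frank vs Dave: Frank wins 3–2.
Carol vs Eve: Eve wins 3–2.
Carol vs Dave: Carol wins 3–2.
Eve vs Dave: Dave wins 3–2.
No candidate beats all others: Frank beats Dave beats Eve beats Frank, a majority cycle.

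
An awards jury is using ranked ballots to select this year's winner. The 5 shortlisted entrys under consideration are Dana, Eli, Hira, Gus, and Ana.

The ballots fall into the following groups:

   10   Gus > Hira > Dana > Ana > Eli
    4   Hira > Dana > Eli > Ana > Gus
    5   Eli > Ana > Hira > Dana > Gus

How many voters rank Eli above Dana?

5

Ballots ranking Eli above Dana: 5.
Ballots ranking Dana above Eli: 10+4 = 14.
So 5 of 19 voters prefer Eli to Dana.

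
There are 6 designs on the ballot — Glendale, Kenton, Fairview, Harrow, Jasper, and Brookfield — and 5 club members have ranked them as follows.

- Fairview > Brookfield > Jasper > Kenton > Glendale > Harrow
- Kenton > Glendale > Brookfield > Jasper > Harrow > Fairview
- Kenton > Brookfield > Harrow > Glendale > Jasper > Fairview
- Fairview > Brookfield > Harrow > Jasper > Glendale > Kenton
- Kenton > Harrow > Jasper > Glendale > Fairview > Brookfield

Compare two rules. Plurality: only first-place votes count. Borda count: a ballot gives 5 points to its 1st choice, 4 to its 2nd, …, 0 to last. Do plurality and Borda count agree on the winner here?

Yes

Plurality first-place counts: Glendale 0, Kenton 3, Fairview 2, Harrow 0, Jasper 0, Brookfield 0 → Kenton.
Borda totals: Glendale 10, Kenton 17, Fairview 11, Harrow 11, Jasper 11, Brookfield 15 → Kenton.
The two rules agree on Kenton.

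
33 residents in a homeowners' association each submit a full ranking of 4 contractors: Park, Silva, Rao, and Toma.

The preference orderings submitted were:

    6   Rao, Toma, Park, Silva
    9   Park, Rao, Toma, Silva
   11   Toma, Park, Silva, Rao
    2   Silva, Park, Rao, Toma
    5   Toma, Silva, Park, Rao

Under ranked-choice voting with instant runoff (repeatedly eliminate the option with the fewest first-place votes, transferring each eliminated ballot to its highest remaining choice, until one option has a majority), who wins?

Toma

Round 1: Toma 16, Park 9, Rao 6, Silva 2. Silva has the fewest and is eliminated.
Round 2: Toma 16, Park 11, Rao 6. Rao has the fewest and is eliminated.
Round 3: Toma 22, Park 11. Toma has a majority.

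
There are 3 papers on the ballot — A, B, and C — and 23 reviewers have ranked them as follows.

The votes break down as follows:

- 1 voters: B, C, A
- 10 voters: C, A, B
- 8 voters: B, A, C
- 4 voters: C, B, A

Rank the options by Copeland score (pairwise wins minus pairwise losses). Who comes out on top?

C

Pairwise results:
  A vs B: B wins 13–10.
  A vs C: C wins 15–8.
  B vs C: C wins 14–9.
Copeland scores (wins − losses):
  A: 0 − 2 = -2
  B: 1 − 1 = 0
  C: 2 − 0 = 2
C has the best Copeland score.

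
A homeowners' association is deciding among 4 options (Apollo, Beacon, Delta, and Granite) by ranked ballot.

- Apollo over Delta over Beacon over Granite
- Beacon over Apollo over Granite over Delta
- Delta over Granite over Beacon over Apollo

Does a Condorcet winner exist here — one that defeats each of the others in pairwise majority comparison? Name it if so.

There is no Condorcet winner

Head-to-head results (3 voters total):
Apollo vs Beacon: Beacon wins 2–1.
Apollo vs Delta: Apollo wins 2–1.
Apollo vs Granite: Apollo wins 2–1.
Beacon vs Delta: Delta wins 2–1.
Beacon vs Granite: Beacon wins 2–1.
Delta vs Granite: Delta wins 2–1.
No candidate beats all others: Apollo beats Delta beats Beacon beats Apollo, a majority cycle.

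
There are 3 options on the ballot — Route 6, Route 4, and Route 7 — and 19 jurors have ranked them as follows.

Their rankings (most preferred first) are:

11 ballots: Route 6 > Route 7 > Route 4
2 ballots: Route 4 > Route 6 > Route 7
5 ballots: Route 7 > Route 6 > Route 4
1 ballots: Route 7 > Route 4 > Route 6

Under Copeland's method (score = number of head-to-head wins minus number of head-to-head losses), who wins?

Pairwise results:
  Route 6 vs Route 4: Route 6 wins 16–3.
  Route 6 vs Route 7: Route 6 wins 13–6.
  Route 4 vs Route 7: Route 7 wins 17–2.
Copeland scores (wins − losses):
  Route 6: 2 − 0 = 2
  Route 4: 0 − 2 = -2
  Route 7: 1 − 1 = 0
Route 6 has the best Copeland score.

Route 6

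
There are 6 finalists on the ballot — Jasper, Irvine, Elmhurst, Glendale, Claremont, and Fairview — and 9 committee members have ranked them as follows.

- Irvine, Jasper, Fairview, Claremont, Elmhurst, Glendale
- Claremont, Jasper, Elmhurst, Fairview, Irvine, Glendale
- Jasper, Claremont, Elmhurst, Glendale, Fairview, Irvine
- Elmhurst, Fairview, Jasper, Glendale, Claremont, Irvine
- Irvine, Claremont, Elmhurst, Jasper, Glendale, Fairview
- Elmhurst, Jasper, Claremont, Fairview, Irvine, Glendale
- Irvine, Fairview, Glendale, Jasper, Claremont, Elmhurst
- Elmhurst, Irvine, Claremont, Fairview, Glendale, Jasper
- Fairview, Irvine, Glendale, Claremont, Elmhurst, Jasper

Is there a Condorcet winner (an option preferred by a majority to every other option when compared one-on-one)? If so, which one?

Head-to-head results (9 voters total):
Jasper vs Irvine: Irvine wins 5–4.
Jasper vs Elmhurst: Elmhurst wins 5–4.
Jasper vs Glendale: Jasper wins 6–3.
Jasper vs Claremont: Jasper wins 5–4.
Jasper vs Fairview: Jasper wins 5–4.
Irvine vs Elmhurst: Elmhurst wins 5–4.
Irvine vs Glendale: Irvine wins 7–2.
Irvine vs Claremont: Irvine wins 5–4.
Irvine vs Fairview: Fairview wins 5–4.
Elmhurst vs Glendale: Elmhurst wins 7–2.
Elmhurst vs Claremont: Claremont wins 6–3.
Elmhurst vs Fairview: Elmhurst wins 6–3.
Glendale vs Claremont: Claremont wins 6–3.
Glendale vs Fairview: Fairview wins 7–2.
Claremont vs Fairview: Claremont wins 5–4.
No candidate beats all others: Jasper beats Fairview beats Irvine beats Jasper, a majority cycle.

None — there is no Condorcet winner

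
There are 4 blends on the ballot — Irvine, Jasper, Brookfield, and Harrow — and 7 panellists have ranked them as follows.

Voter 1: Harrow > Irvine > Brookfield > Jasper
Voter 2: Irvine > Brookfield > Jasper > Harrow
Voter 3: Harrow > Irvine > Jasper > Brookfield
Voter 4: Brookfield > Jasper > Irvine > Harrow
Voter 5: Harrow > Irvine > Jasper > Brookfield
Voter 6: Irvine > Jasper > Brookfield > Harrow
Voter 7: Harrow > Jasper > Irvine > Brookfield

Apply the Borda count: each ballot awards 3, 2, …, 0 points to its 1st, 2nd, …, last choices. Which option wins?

Borda scores:
  Irvine: 2 + 3 + 2 + 1 + 2 + 3 + 1 = 14
  Jasper: 0 + 1 + 1 + 2 + 1 + 2 + 2 = 9
  Brookfield: 1 + 2 + 0 + 3 + 0 + 1 + 0 = 7
  Harrow: 3 + 0 + 3 + 0 + 3 + 0 + 3 = 12
Irvine has the highest total.

Irvine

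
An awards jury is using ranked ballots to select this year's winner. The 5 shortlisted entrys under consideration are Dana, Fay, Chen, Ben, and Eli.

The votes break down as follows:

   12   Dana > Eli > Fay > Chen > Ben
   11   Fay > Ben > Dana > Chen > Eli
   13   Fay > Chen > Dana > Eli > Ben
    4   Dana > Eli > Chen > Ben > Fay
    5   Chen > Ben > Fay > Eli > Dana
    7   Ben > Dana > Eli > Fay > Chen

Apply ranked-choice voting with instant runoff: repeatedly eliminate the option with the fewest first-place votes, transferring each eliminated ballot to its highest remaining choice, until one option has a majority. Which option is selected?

Fay

Round 1: Fay 24, Dana 16, Ben 7, Chen 5, Eli 0. Eli has the fewest and is eliminated.
Round 2: Fay 24, Dana 16, Ben 7, Chen 5. Chen has the fewest and is eliminated.
Round 3: Fay 24, Dana 16, Ben 12. Ben has the fewest and is eliminated.
Round 4: Fay 29, Dana 23. Fay has a majority.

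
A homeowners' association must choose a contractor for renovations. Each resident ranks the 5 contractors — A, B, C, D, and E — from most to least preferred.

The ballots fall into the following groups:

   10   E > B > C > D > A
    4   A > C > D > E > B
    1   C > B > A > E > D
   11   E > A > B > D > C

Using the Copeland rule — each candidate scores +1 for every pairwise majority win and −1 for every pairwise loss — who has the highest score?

E

Pairwise results:
  A vs B: A wins 15–11.
  A vs C: A wins 15–11.
  A vs D: A wins 16–10.
  A vs E: E wins 21–5.
  B vs C: B wins 21–5.
  B vs D: B wins 22–4.
  B vs E: E wins 25–1.
  C vs D: C wins 15–11.
  C vs E: E wins 21–5.
  D vs E: E wins 22–4.
Copeland scores (wins − losses):
  A: 3 − 1 = 2
  B: 2 − 2 = 0
  C: 1 − 3 = -2
  D: 0 − 4 = -4
  E: 4 − 0 = 4
E has the best Copeland score.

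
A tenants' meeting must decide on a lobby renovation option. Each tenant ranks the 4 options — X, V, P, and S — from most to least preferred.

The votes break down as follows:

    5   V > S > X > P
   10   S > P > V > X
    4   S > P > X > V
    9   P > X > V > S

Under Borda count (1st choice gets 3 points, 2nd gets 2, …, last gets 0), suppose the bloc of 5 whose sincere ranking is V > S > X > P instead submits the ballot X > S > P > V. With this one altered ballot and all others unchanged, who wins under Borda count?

Borda totals with the altered ballot: X 37, V 19, P 60, S 52.
The winner is unchanged: still P.

P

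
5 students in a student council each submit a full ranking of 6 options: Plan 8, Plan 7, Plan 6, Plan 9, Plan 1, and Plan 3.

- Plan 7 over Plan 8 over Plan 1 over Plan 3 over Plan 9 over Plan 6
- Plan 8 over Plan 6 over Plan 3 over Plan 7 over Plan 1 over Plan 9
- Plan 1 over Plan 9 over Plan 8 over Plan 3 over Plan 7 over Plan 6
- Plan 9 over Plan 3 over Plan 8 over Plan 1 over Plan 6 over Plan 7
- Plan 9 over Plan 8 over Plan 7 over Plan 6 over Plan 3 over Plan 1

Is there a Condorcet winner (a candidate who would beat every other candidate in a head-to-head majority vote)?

Head-to-head results (5 voters total):
Plan 8 vs Plan 7: Plan 8 wins 4–1.
Plan 8 vs Plan 6: Plan 8 wins 5–0.
Plan 8 vs Plan 9: Plan 9 wins 3–2.
Plan 8 vs Plan 1: Plan 8 wins 4–1.
Plan 8 vs Plan 3: Plan 8 wins 4–1.
Plan 7 vs Plan 6: Plan 7 wins 3–2.
Plan 7 vs Plan 9: Plan 9 wins 3–2.
Plan 7 vs Plan 1: Plan 7 wins 3–2.
Plan 7 vs Plan 3: Plan 3 wins 3–2.
Plan 6 vs Plan 9: Plan 9 wins 4–1.
Plan 6 vs Plan 1: Plan 1 wins 3–2.
Plan 6 vs Plan 3: Plan 3 wins 3–2.
Plan 9 vs Plan 1: Plan 1 wins 3–2.
Plan 9 vs Plan 3: Plan 9 wins 3–2.
Plan 1 vs Plan 3: Plan 3 wins 3–2.
No candidate beats all others: Plan 8 beats Plan 1 beats Plan 9 beats Plan 8, a majority cycle.

No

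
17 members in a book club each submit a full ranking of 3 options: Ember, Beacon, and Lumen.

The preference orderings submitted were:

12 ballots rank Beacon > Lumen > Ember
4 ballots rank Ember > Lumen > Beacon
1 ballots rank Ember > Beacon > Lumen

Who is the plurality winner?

First-place vote totals:
  Ember: 5
  Beacon: 12
  Lumen: 0
Beacon has the most first-place votes.

Beacon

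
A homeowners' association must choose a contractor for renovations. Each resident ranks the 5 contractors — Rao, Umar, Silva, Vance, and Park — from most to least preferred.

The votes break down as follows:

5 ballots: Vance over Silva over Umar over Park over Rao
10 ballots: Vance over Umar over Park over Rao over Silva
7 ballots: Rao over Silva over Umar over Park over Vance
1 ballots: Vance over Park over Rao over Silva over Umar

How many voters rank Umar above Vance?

Ballots ranking Umar above Vance: 7.
Ballots ranking Vance above Umar: 5+10+1 = 16.
So 7 of 23 voters prefer Umar to Vance.

7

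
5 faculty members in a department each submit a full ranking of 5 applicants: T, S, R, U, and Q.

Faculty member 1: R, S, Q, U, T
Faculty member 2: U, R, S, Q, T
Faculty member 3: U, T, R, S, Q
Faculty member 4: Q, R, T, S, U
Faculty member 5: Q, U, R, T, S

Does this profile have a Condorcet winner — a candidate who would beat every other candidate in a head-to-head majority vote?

Head-to-head results (5 voters total):
T vs S: T wins 3–2.
T vs R: R wins 4–1.
T vs U: U wins 4–1.
T vs Q: Q wins 4–1.
S vs R: R wins 5–0.
S vs U: U wins 3–2.
S vs Q: S wins 3–2.
R vs U: U wins 3–2.
R vs Q: R wins 3–2.
U vs Q: Q wins 3–2.
No candidate beats all others: T beats S beats Q beats T, a majority cycle.

No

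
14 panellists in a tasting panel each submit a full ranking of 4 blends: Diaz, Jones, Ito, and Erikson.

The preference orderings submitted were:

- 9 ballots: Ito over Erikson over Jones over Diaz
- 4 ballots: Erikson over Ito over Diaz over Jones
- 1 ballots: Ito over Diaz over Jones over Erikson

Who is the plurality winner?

First-place vote totals:
  Diaz: 0
  Jones: 0
  Ito: 10
  Erikson: 4
Ito has the most first-place votes.

Ito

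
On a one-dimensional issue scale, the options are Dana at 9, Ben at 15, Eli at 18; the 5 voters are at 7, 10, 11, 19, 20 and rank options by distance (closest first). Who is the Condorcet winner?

With single-peaked preferences on a line, the Condorcet winner is the candidate closest to the median voter.
The median voter (position 11) is closest to Dana at 9.
Check: Dana vs Ben — voters closer to Dana: 3 of 5.

Dana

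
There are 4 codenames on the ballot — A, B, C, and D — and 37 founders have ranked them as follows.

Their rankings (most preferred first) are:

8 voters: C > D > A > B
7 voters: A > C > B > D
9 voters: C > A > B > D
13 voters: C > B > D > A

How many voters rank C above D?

Ballots ranking C above D: 8+7+9+13 = 37.
Ballots ranking D above C: 0.
So 37 of 37 voters prefer C to D.

37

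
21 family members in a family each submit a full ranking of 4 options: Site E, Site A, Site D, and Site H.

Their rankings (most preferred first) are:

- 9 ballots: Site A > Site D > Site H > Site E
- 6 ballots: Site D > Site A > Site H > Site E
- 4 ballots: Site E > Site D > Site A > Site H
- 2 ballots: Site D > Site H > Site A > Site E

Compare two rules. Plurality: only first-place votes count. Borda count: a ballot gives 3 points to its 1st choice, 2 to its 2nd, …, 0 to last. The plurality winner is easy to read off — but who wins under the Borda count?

Site D

Plurality first-place counts: Site E 4, Site A 9, Site D 8, Site H 0 → Site A.
Borda totals: Site E 12, Site A 45, Site D 50, Site H 19 → Site D.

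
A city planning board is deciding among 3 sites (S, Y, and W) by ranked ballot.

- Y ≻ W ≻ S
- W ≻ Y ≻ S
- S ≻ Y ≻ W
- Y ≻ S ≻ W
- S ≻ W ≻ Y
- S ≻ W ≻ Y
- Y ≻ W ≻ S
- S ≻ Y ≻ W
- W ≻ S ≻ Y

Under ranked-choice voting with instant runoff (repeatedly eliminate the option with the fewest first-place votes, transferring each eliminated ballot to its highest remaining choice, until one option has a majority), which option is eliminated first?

W

Round 1: S 4, Y 3, W 2. W has the fewest and is eliminated.
Round 2: S 5, Y 4. S has a majority.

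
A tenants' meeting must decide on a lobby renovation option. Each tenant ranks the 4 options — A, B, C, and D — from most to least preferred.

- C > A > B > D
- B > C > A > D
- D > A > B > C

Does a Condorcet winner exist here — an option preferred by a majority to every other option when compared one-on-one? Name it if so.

No Condorcet winner

Head-to-head results (3 voters total):
A vs B: A wins 2–1.
A vs C: C wins 2–1.
A vs D: A wins 2–1.
B vs C: B wins 2–1.
B vs D: B wins 2–1.
C vs D: C wins 2–1.
No candidate beats all others: A beats B beats C beats A, a majority cycle.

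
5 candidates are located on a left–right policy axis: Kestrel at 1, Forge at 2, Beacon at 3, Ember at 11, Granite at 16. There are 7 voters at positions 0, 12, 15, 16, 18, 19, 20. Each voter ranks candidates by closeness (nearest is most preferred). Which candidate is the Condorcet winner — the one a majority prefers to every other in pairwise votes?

Granite

With single-peaked preferences on a line, the Condorcet winner is the candidate closest to the median voter.
The median voter (position 16) is closest to Granite at 16.
Check: Granite vs Kestrel — voters closer to Granite: 6 of 7.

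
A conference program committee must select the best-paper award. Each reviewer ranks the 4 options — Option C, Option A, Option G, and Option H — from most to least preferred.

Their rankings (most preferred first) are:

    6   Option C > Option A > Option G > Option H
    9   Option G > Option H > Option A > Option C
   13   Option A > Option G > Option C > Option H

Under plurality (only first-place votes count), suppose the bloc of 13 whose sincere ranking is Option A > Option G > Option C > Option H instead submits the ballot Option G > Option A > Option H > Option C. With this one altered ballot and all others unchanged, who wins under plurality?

First-place totals with the altered ballot: Option C 6, Option A 0, Option G 22, Option H 0.
The switch changes the winner from Option A to Option G.

Option G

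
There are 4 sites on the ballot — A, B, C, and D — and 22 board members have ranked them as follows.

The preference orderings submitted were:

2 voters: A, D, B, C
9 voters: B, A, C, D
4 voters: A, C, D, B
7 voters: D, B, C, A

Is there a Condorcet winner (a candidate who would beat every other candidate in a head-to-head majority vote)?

No

Head-to-head results (22 voters total):
A vs B: B wins 16–6.
A vs C: A wins 15–7.
A vs D: A wins 15–7.
B vs C: B wins 18–4.
B vs D: D wins 13–9.
C vs D: C wins 13–9.
No candidate beats all others: A beats D beats B beats A, a majority cycle.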